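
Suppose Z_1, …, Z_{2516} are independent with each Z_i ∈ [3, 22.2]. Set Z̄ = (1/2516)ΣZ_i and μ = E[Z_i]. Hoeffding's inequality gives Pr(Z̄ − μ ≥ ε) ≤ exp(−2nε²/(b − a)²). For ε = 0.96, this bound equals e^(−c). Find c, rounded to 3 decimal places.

c = 2nε²/(b − a)² = 2·2516·0.96² / 19.2² = 12.5800.

12.580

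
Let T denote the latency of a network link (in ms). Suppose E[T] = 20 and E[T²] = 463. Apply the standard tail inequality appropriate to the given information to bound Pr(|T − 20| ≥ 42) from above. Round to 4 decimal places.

The first two moments determine the variance, so Chebyshev's inequality is the sharpest standard bound available.
Var(T) = E[T²] − (E[T])² = 463 − 400 = 63.
Chebyshev's inequality: Pr(|T − μ| ≥ t) ≤ Var(T)/t² = 63/1764 = 0.0357.

0.0357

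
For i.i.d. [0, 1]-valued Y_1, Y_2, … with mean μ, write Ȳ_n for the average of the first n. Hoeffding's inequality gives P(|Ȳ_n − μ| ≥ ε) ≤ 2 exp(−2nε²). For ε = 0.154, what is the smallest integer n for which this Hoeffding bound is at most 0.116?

Require 2·exp(−2nε²) ≤ 0.116, i.e. 2nε² ≥ ln(2/0.116) = 2.847312.
So n ≥ 2.847312 / (2·0.154²) = 60.029.
The smallest integer n is 61.

61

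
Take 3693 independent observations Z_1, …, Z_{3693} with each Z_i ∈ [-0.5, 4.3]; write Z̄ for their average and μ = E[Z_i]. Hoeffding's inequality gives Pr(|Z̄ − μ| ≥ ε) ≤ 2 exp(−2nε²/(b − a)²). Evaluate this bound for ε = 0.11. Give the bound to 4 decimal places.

Exponent: 2nε²/(b − a)² = 2·3693·0.11² / 4.8² = 3.87893.
Bound = 2·exp(−3.87893) = 0.04135.

0.0413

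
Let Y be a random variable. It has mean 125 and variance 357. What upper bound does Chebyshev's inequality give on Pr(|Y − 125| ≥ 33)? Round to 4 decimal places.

0.3278

Chebyshev: Pr(|Y − μ| ≥ t) ≤ Var(Y)/t².
Bound = 357 / 1089 = 0.3278.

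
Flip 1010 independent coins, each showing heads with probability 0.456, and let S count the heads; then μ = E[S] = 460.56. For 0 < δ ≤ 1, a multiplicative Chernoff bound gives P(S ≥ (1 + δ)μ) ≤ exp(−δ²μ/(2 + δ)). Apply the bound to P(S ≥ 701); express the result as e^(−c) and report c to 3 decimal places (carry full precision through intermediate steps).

49.770

Write 701 = (1 + δ)μ, so δ = 701/460.56 − 1 = 0.5220601…
Then the exponent is δ²μ/(2 + δ) = (701 − μ)² / (μ·(2 + δ)) = 49.770476.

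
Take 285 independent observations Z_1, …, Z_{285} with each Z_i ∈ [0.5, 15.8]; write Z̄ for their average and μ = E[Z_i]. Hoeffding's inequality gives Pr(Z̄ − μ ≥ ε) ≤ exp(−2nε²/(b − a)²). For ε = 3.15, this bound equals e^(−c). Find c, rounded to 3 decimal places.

c = 2nε²/(b − a)² = 2·285·3.15² / 15.3² = 24.1609.

24.161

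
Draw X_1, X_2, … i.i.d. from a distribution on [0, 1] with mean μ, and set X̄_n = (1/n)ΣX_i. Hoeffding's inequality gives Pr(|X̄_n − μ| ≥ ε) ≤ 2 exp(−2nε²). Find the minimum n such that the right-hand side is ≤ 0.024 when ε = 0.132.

127

Require 2·exp(−2nε²) ≤ 0.024, i.e. 2nε² ≥ ln(2/0.024) = 4.422849.
So n ≥ 4.422849 / (2·0.132²) = 126.918.
The smallest integer n is 127.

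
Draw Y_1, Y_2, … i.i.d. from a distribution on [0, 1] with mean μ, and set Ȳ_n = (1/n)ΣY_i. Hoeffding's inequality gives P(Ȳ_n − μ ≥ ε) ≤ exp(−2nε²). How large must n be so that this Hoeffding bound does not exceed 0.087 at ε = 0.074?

223

Require exp(−2nε²) ≤ 0.087, i.e. 2nε² ≥ ln(1/0.087) = 2.441847.
So n ≥ 2.441847 / (2·0.074²) = 222.959.
The smallest integer n is 223.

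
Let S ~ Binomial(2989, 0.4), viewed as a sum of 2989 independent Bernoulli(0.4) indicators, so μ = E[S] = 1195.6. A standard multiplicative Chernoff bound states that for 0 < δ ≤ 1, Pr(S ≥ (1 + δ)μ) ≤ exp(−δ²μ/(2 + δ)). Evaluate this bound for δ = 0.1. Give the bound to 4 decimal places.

0.0034

Exponent = δ²μ/(2 + δ) = 0.1²·1195.6/2.1 = 5.6933.
Bound = exp(−5.6933) = 0.00337.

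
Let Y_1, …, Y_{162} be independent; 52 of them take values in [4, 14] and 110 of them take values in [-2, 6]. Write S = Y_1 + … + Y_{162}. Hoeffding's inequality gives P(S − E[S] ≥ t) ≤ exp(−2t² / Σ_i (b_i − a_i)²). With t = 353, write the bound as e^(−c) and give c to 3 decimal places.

20.361

Σ(b_i − a_i)² = 52·10² + 110·8² = 12240.
c = 2t² / 12240 = 2·353² / 12240 = 20.3609.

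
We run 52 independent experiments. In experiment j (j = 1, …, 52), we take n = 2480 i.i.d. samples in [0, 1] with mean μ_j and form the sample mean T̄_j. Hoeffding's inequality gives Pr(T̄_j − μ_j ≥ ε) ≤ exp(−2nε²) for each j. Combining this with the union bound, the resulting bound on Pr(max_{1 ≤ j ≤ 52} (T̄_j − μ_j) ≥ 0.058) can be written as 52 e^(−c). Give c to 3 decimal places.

16.685

Union bound over the 52 events: Pr(max_{1 ≤ j ≤ 52} (T̄_j − μ_j) ≥ 0.058) ≤ 52·exp(−2nε²) = 52 exp(−2·2480·0.058²).
So c = 2·2480·0.058² = 16.6854.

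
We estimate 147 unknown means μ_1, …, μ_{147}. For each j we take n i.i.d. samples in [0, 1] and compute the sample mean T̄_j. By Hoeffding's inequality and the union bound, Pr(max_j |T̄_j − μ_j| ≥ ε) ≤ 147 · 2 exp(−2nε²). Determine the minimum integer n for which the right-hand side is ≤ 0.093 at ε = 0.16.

158

Need 2·147·exp(−2nε²) ≤ 0.093, i.e. exp(−2nε²) ≤ 0.093/294.
So 2nε² ≥ ln(294/0.093) = 8.058736.
Hence n ≥ 8.058736/(2·0.16²) = 157.397.
The smallest integer n is 158.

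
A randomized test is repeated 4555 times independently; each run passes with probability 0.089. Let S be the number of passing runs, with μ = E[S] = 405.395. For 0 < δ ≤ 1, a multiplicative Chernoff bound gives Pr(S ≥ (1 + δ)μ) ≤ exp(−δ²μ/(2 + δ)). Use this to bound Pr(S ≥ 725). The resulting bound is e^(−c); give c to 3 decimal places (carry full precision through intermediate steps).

90.364

Write 725 = (1 + δ)μ, so δ = 725/405.395 − 1 = 0.7883792…
Then the exponent is δ²μ/(2 + δ) = (725 − μ)² / (μ·(2 + δ)) = 90.364303.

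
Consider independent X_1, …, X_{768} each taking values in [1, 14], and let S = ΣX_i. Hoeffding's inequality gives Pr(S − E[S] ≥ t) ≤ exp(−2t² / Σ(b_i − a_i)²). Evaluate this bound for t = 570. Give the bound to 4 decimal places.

0.0067

Σ(b_i − a_i)² = 768·(13)² = 129792.
Exponent = 2·570²/129792 = 5.0065.
Bound = exp(−5.0065) = 0.00669.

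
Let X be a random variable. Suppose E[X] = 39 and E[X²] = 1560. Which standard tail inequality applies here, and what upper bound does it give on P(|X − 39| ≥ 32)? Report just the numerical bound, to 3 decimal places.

The first two moments determine the variance, so Chebyshev's inequality is the sharpest standard bound available.
Var(X) = E[X²] − (E[X])² = 1560 − 1521 = 39.
Chebyshev's inequality: P(|X − μ| ≥ t) ≤ Var(X)/t² = 39/1024 = 0.0381.

0.038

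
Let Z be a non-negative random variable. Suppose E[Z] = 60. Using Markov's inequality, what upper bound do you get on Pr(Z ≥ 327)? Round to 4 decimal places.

Markov's inequality: for a non-negative random variable, Pr(Z ≥ a) ≤ E[Z]/a.
Here E[Z] = 60 and a = 327, so the bound is 60/327 = 0.1835.

0.1835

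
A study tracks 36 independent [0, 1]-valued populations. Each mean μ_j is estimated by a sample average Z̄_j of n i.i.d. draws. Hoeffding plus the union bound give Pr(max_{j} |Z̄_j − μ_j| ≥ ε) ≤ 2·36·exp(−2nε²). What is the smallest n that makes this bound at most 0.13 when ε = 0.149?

Need 2·36·exp(−2nε²) ≤ 0.13, i.e. exp(−2nε²) ≤ 0.13/72.
So 2nε² ≥ ln(72/0.13) = 6.316887.
Hence n ≥ 6.316887/(2·0.149²) = 142.266.
The smallest integer n is 143.

143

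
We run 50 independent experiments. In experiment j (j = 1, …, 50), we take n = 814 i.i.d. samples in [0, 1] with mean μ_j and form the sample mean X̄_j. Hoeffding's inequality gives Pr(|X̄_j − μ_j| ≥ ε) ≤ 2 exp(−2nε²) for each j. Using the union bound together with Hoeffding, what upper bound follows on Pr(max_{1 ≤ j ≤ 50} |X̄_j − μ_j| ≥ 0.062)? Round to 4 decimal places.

0.1915

Per-experiment Hoeffding bound: 2·exp(−2·814·0.062²) = 2·exp(−6.25803) = 0.00383.
Union bound over 50 events: 50·0.00383 = 0.19150.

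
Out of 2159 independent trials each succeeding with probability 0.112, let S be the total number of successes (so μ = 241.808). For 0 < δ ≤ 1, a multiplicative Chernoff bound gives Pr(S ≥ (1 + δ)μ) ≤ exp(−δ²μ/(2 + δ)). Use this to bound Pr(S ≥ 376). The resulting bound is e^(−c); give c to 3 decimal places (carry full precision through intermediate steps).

Write 376 = (1 + δ)μ, so δ = 376/241.808 − 1 = 0.5549527…
Then the exponent is δ²μ/(2 + δ) = (376 − μ)² / (μ·(2 + δ)) = 29.147393.

29.147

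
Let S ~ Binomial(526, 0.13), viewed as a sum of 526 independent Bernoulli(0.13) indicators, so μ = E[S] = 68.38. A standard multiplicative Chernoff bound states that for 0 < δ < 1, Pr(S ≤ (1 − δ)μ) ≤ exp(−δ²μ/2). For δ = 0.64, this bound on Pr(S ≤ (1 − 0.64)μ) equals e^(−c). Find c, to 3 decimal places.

14.004

c = δ²μ/2 = 0.64²·68.38/2 = 14.0042.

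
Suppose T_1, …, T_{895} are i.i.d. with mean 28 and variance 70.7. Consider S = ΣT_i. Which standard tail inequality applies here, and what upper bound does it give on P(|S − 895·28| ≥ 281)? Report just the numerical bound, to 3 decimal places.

0.801

With mean and variance of each term known, Chebyshev's inequality bounds the deviation of the sum (or sample mean).
Var(S) = n·Var(T_i) = 895·70.7 = 63276.5.
Chebyshev: P(|S − 895·28| ≥ 281) ≤ Var(S)/281² = 63276.5/78961 = 0.8014.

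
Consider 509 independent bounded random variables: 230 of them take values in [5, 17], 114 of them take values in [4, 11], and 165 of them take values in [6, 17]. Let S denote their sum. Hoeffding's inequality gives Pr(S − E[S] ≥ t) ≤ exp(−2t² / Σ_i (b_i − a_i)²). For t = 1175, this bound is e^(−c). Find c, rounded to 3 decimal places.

47.063

Σ(b_i − a_i)² = 230·12² + 114·7² + 165·11² = 58671.
c = 2t² / 58671 = 2·1175² / 58671 = 47.0633.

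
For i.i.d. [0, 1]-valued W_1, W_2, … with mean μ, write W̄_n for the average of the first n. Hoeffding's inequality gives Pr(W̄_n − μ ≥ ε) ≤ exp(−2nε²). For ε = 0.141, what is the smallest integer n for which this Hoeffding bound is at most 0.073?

66

Require exp(−2nε²) ≤ 0.073, i.e. 2nε² ≥ ln(1/0.073) = 2.617296.
So n ≥ 2.617296 / (2·0.141²) = 65.824.
The smallest integer n is 66.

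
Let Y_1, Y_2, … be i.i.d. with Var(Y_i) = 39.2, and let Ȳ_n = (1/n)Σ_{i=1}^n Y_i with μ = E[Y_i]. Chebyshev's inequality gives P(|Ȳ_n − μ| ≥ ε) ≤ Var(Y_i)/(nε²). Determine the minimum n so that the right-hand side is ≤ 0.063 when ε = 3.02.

69

Require 39.2/(n·3.02²) ≤ 0.063, i.e. n ≥ 39.2/(0.063·3.02²) = 68.223.
The smallest integer n is 69.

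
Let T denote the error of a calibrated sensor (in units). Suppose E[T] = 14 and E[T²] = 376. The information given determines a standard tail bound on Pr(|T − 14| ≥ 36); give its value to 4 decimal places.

0.1389

The first two moments determine the variance, so Chebyshev's inequality is the sharpest standard bound available.
Var(T) = E[T²] − (E[T])² = 376 − 196 = 180.
Chebyshev's inequality: Pr(|T − μ| ≥ t) ≤ Var(T)/t² = 180/1296 = 0.1389.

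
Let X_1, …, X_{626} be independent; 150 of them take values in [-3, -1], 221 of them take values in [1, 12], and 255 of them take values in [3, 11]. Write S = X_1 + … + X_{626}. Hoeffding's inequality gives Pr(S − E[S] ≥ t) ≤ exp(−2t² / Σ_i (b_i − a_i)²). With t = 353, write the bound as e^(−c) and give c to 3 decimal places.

5.708

Σ(b_i − a_i)² = 150·2² + 221·11² + 255·8² = 43661.
c = 2t² / 43661 = 2·353² / 43661 = 5.7080.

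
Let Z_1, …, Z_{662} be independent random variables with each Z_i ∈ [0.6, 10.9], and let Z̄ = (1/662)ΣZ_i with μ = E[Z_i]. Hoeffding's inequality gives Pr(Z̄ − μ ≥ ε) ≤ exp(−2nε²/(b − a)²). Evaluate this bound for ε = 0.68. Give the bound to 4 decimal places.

Exponent: 2nε²/(b − a)² = 2·662·0.68² / 10.3² = 5.77074.
Bound = exp(−5.77074) = 0.00312.

0.0031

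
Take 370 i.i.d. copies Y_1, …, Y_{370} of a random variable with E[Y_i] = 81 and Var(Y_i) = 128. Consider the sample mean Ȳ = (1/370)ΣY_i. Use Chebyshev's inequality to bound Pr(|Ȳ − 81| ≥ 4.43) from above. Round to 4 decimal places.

0.0176

Var(Ȳ) = Var(Y_i)/n = 128/370 = 0.34595.
Chebyshev: Pr(|Ȳ − 81| ≥ 4.43) ≤ Var(Ȳ)/(4.43)² = 128/(370·4.43²) = 0.0176.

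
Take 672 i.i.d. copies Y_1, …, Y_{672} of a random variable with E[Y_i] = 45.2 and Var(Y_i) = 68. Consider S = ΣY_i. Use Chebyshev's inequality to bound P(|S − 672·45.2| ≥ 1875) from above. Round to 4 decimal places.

0.0130

Var(S) = n·Var(Y_i) = 672·68 = 45696.
Chebyshev: P(|S − 672·45.2| ≥ 1875) ≤ Var(S)/1875² = 45696/3515625 = 0.0130.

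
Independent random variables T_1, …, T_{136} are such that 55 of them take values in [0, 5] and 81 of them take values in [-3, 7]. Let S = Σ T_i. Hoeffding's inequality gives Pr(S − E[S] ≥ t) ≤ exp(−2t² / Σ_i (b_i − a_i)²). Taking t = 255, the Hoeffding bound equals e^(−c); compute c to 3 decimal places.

13.726

Σ(b_i − a_i)² = 55·5² + 81·10² = 9475.
c = 2t² / 9475 = 2·255² / 9475 = 13.7256.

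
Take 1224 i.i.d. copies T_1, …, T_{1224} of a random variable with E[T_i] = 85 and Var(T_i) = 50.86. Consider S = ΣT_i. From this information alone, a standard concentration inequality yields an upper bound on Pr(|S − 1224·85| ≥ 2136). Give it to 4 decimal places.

0.0136

With mean and variance of each term known, Chebyshev's inequality bounds the deviation of the sum (or sample mean).
Var(S) = n·Var(T_i) = 1224·50.86 = 62252.64.
Chebyshev: Pr(|S − 1224·85| ≥ 2136) ≤ Var(S)/2136² = 62252.64/4562496 = 0.0136.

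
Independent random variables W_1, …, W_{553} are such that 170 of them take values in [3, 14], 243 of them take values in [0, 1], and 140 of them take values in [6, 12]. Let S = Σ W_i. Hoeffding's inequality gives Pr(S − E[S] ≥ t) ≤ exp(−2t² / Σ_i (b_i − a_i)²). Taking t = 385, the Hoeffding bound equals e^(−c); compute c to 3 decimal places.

11.467

Σ(b_i − a_i)² = 170·11² + 243·1² + 140·6² = 25853.
c = 2t² / 25853 = 2·385² / 25853 = 11.4668.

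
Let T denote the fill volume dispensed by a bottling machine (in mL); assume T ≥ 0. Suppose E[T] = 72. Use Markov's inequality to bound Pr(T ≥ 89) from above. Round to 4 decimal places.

0.8090

Markov's inequality: for a non-negative random variable, Pr(T ≥ a) ≤ E[T]/a.
Here E[T] = 72 and a = 89, so the bound is 72/89 = 0.8090.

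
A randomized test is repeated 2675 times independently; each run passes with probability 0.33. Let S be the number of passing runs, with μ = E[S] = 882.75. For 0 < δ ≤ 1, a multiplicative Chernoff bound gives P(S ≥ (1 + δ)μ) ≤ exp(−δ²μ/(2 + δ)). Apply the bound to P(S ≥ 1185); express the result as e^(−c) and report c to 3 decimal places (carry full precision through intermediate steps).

44.181

Write 1185 = (1 + δ)μ, so δ = 1185/882.75 − 1 = 0.3423959…
Then the exponent is δ²μ/(2 + δ) = (1185 − μ)² / (μ·(2 + δ)) = 44.180903.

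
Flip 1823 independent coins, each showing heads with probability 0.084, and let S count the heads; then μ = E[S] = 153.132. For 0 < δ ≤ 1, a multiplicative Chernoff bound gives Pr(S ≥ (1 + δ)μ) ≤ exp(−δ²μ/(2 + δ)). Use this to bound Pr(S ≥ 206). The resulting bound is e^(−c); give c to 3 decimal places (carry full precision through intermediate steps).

Write 206 = (1 + δ)μ, so δ = 206/153.132 − 1 = 0.3452446…
Then the exponent is δ²μ/(2 + δ) = (206 − μ)² / (μ·(2 + δ)) = 7.782725.

7.783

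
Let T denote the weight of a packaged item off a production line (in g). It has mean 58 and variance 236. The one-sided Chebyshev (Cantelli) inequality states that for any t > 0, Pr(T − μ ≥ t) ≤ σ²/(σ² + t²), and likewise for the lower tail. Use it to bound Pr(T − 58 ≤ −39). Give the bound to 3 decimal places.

0.134

Here σ² = 236 and t = 39, so σ² + t² = 1757.
Cantelli's bound: 236/1757 = 0.1343.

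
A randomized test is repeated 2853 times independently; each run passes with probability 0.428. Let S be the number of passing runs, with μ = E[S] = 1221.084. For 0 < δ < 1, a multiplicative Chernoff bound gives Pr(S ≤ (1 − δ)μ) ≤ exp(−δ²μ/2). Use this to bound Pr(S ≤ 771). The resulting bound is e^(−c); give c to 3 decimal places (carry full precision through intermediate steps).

82.949

Write 771 = (1 − δ)μ, so δ = 1 − 771/1221.084 = 0.3685938…
Then the exponent is δ²μ/2 = (μ − 771)²/(2μ) = 82.949087.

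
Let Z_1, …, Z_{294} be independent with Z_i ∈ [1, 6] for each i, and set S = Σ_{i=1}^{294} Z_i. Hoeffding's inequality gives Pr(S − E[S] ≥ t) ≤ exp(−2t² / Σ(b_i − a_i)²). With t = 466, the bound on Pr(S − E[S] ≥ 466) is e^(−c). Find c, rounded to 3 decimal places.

59.090

Σ(b_i − a_i)² = 294·(5)² = 7350.
c = 2t²/7350 = 2·466²/7350 = 59.0901.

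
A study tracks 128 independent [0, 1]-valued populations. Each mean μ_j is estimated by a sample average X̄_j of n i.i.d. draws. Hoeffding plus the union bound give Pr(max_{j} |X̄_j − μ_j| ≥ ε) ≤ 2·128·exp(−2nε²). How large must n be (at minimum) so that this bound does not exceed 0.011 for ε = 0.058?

Need 2·128·exp(−2nε²) ≤ 0.011, i.e. exp(−2nε²) ≤ 0.011/256.
So 2nε² ≥ ln(256/0.011) = 10.055037.
Hence n ≥ 10.055037/(2·0.058²) = 1494.506.
The smallest integer n is 1495.

1495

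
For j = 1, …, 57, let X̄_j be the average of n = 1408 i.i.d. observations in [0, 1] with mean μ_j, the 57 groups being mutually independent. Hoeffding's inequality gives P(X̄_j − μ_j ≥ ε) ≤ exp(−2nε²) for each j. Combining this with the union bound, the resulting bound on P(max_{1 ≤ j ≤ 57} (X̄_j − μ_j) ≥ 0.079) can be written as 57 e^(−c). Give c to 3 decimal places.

Union bound over the 57 events: P(max_{1 ≤ j ≤ 57} (X̄_j − μ_j) ≥ 0.079) ≤ 57·exp(−2nε²) = 57 exp(−2·1408·0.079²).
So c = 2·1408·0.079² = 17.5747.

17.575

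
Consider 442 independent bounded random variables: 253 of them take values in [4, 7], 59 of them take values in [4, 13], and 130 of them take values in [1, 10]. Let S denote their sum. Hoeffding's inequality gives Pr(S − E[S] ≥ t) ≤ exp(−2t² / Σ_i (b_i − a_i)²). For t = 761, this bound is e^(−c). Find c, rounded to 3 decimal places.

Σ(b_i − a_i)² = 253·3² + 59·9² + 130·9² = 17586.
c = 2t² / 17586 = 2·761² / 17586 = 65.8616.

65.862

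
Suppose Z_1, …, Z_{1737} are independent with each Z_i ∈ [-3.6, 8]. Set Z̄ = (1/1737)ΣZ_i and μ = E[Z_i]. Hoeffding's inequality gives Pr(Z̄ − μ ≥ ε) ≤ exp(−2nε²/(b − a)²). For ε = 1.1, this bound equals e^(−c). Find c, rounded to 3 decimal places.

31.239

c = 2nε²/(b − a)² = 2·1737·1.1² / 11.6² = 31.2391.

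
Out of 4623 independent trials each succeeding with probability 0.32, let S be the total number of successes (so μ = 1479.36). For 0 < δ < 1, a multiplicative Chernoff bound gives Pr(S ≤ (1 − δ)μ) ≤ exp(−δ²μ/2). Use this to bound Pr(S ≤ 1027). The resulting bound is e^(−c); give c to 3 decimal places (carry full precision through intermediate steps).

69.162

Write 1027 = (1 − δ)μ, so δ = 1 − 1027/1479.36 = 0.3057809…
Then the exponent is δ²μ/2 = (μ − 1027)²/(2μ) = 69.161519.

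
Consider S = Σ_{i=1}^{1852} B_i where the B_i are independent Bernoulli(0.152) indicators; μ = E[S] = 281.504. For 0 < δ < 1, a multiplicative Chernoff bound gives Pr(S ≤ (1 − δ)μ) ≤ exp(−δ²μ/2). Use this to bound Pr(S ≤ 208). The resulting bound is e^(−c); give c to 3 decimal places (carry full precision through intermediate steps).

9.596

Write 208 = (1 − δ)μ, so δ = 1 − 208/281.504 = 0.2611117…
Then the exponent is δ²μ/2 = (μ − 208)²/(2μ) = 9.596379.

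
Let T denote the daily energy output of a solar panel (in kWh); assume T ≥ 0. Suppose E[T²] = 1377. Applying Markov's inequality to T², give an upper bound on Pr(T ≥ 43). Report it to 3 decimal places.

Since T ≥ 0, the event {T ≥ 43} is the same as {T² ≥ 1849}.
Markov's inequality applied to T² gives Pr(T² ≥ 1849) ≤ E[T²]/1849 = 1377/1849 = 0.7447.

0.745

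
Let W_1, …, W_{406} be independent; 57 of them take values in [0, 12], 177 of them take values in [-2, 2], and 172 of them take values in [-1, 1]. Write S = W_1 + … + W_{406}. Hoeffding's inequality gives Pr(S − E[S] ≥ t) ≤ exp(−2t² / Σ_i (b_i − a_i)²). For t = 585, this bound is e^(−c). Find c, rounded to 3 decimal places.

58.360

Σ(b_i − a_i)² = 57·12² + 177·4² + 172·2² = 11728.
c = 2t² / 11728 = 2·585² / 11728 = 58.3603.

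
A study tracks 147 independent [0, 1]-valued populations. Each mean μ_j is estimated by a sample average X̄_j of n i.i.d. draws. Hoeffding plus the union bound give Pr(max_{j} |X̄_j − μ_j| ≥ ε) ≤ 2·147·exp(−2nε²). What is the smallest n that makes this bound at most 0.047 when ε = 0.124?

Need 2·147·exp(−2nε²) ≤ 0.047, i.e. exp(−2nε²) ≤ 0.047/294.
So 2nε² ≥ ln(294/0.047) = 8.741187.
Hence n ≥ 8.741187/(2·0.124²) = 284.248.
The smallest integer n is 285.

285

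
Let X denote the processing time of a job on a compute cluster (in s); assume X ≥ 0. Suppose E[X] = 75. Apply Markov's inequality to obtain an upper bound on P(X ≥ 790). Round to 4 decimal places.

Markov's inequality: for a non-negative random variable, P(X ≥ a) ≤ E[X]/a.
Here E[X] = 75 and a = 790, so the bound is 75/790 = 0.0949.

0.0949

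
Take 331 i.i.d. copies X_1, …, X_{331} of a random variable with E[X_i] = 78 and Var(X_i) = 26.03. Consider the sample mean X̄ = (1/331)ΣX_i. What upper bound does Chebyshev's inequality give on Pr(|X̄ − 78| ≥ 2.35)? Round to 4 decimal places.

Var(X̄) = Var(X_i)/n = 26.03/331 = 0.07864.
Chebyshev: Pr(|X̄ − 78| ≥ 2.35) ≤ Var(X̄)/(2.35)² = 26.03/(331·2.35²) = 0.0142.

0.0142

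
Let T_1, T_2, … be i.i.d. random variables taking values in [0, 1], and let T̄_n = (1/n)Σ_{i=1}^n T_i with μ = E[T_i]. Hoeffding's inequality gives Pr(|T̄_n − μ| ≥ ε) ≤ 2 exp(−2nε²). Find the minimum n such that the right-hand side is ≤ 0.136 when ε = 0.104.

125

Require 2·exp(−2nε²) ≤ 0.136, i.e. 2nε² ≥ ln(2/0.136) = 2.688248.
So n ≥ 2.688248 / (2·0.104²) = 124.272.
The smallest integer n is 125.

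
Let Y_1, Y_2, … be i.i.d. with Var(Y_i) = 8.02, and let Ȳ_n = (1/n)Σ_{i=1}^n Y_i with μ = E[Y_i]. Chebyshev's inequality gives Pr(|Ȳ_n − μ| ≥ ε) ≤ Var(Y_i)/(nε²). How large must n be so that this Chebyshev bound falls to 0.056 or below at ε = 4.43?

8

Require 8.02/(n·4.43²) ≤ 0.056, i.e. n ≥ 8.02/(0.056·4.43²) = 7.298.
The smallest integer n is 8.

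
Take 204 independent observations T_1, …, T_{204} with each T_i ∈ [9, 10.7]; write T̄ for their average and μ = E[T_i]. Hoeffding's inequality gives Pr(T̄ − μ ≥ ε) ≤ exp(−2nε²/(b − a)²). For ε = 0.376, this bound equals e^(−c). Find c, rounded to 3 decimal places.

19.959

c = 2nε²/(b − a)² = 2·204·0.376² / 1.7² = 19.9590.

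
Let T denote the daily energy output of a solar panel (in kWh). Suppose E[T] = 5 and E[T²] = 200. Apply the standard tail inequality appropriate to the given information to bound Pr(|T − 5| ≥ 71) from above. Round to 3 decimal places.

The first two moments determine the variance, so Chebyshev's inequality is the sharpest standard bound available.
Var(T) = E[T²] − (E[T])² = 200 − 25 = 175.
Chebyshev's inequality: Pr(|T − μ| ≥ t) ≤ Var(T)/t² = 175/5041 = 0.0347.

0.035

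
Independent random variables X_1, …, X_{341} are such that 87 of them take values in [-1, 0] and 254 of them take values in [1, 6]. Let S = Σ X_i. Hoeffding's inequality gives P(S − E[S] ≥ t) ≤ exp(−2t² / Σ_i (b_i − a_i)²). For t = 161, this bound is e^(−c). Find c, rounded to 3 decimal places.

Σ(b_i − a_i)² = 87·1² + 254·5² = 6437.
c = 2t² / 6437 = 2·161² / 6437 = 8.0538.

8.054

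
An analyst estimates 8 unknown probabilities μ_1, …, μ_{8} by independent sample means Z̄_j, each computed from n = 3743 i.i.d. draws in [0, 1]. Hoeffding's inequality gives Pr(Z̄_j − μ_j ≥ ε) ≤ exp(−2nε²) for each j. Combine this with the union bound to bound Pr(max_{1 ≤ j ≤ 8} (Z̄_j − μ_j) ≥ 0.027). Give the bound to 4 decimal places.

0.0341

Per-experiment Hoeffding bound: exp(−2·3743·0.027²) = exp(−5.45729) = 0.0042651.
Union bound over 8 events: 8·0.0042651 = 0.03412.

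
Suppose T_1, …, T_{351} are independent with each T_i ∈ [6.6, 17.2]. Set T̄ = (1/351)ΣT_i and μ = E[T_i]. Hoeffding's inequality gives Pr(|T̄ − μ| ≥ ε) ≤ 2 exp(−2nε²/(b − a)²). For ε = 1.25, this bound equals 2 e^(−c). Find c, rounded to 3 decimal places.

9.762

c = 2nε²/(b − a)² = 2·351·1.25² / 10.6² = 9.7621.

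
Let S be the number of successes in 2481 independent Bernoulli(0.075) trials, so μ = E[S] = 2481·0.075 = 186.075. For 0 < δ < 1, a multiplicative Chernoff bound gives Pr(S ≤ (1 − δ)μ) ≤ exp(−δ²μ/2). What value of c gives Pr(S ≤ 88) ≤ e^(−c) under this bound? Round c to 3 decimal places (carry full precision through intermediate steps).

25.846

Write 88 = (1 − δ)μ, so δ = 1 − 88/186.075 = 0.5270724…
Then the exponent is δ²μ/2 = (μ − 88)²/(2μ) = 25.846314.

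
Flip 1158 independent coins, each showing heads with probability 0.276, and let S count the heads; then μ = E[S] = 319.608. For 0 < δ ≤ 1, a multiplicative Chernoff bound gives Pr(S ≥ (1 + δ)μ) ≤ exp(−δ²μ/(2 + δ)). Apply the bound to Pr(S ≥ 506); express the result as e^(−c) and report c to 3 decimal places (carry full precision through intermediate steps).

Write 506 = (1 + δ)μ, so δ = 506/319.608 − 1 = 0.5831894…
Then the exponent is δ²μ/(2 + δ) = (506 − μ)² / (μ·(2 + δ)) = 42.080476.

42.080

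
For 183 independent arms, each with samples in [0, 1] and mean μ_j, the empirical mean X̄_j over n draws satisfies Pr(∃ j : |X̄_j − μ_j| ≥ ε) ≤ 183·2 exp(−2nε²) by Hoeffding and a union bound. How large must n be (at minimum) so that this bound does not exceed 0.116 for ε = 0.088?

521

Need 2·183·exp(−2nε²) ≤ 0.116, i.e. exp(−2nε²) ≤ 0.116/366.
So 2nε² ≥ ln(366/0.116) = 8.056798.
Hence n ≥ 8.056798/(2·0.088²) = 520.196.
The smallest integer n is 521.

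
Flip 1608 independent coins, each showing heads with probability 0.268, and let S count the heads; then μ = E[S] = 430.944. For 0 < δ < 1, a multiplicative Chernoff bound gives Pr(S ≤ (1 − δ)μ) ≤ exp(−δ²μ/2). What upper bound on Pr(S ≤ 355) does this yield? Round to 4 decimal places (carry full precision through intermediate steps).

0.0012

Write 355 = (1 − δ)μ, so δ = 1 − 355/430.944 = 0.1762271…
Then the exponent is δ²μ/2 = (μ − 355)²/(2μ) = 6.691694.
Bound = exp(−6.691694) = 0.00124.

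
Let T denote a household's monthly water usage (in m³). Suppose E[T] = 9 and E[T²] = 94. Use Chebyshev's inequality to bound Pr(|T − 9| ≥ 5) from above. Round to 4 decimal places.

0.5200

Var(T) = E[T²] − (E[T])² = 94 − 81 = 13.
Chebyshev's inequality: Pr(|T − μ| ≥ t) ≤ Var(T)/t² = 13/25 = 0.5200.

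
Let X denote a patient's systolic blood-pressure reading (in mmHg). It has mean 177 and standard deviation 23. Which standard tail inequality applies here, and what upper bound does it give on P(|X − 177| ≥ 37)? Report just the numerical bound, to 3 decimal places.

Mean and variance are known, so Chebyshev's inequality applies.
Chebyshev: P(|X − μ| ≥ t) ≤ Var(X)/t².
Var(X) = σ² = 23² = 529.
Bound = 529 / 1369 = 0.3864.

0.386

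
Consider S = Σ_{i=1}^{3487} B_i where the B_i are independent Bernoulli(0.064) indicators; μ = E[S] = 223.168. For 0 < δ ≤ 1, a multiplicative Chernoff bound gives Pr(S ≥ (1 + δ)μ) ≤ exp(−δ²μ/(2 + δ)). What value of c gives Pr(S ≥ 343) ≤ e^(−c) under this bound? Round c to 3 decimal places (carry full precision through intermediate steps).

Write 343 = (1 + δ)μ, so δ = 343/223.168 − 1 = 0.5369587…
Then the exponent is δ²μ/(2 + δ) = (343 − μ)² / (μ·(2 + δ)) = 25.362981.

25.363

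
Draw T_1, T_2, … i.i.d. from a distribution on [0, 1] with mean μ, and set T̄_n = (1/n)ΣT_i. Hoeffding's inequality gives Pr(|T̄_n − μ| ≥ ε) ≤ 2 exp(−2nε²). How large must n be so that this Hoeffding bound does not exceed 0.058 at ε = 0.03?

1967

Require 2·exp(−2nε²) ≤ 0.058, i.e. 2nε² ≥ ln(2/0.058) = 3.540459.
So n ≥ 3.540459 / (2·0.03²) = 1966.922.
The smallest integer n is 1967.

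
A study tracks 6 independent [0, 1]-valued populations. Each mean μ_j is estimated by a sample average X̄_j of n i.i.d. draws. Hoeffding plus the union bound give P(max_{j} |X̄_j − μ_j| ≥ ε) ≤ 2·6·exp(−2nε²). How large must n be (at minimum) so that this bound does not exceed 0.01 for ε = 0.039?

Need 2·6·exp(−2nε²) ≤ 0.01, i.e. exp(−2nε²) ≤ 0.01/12.
So 2nε² ≥ ln(12/0.01) = 7.090077.
Hence n ≥ 7.090077/(2·0.039²) = 2330.729.
The smallest integer n is 2331.

2331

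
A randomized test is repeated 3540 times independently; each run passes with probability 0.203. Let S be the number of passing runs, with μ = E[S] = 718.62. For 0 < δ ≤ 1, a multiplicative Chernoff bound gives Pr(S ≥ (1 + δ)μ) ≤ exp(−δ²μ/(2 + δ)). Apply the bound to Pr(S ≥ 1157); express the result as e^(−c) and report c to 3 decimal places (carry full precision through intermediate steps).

Write 1157 = (1 + δ)μ, so δ = 1157/718.62 − 1 = 0.6100303…
Then the exponent is δ²μ/(2 + δ) = (1157 − μ)² / (μ·(2 + δ)) = 102.460533.

102.461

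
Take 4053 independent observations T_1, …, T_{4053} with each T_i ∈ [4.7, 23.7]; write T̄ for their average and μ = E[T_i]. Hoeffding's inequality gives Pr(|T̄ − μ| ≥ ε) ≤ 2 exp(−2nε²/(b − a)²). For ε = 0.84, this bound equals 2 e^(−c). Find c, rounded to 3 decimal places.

15.844

c = 2nε²/(b − a)² = 2·4053·0.84² / 19² = 15.8437.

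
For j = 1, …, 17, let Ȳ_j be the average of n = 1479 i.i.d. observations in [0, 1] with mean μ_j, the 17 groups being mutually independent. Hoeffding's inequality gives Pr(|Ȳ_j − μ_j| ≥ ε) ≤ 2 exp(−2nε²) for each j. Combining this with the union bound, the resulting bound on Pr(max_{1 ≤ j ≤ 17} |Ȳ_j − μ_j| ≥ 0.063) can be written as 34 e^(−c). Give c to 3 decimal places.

11.740

Union bound over the 17 events: Pr(max_{1 ≤ j ≤ 17} |Ȳ_j − μ_j| ≥ 0.063) ≤ 17·2·exp(−2nε²) = 34 exp(−2·1479·0.063²).
So c = 2·1479·0.063² = 11.7403.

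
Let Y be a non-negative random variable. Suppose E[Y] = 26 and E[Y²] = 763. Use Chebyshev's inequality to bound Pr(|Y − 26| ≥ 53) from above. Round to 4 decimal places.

0.0310

Var(Y) = E[Y²] − (E[Y])² = 763 − 676 = 87.
Chebyshev's inequality: Pr(|Y − μ| ≥ t) ≤ Var(Y)/t² = 87/2809 = 0.0310.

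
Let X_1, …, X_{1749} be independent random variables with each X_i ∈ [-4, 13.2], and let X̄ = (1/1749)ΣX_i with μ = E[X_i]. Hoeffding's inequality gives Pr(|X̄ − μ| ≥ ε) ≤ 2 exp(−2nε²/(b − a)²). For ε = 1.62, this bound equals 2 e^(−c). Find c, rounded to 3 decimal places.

c = 2nε²/(b − a)² = 2·1749·1.62² / 17.2² = 31.0308.

31.031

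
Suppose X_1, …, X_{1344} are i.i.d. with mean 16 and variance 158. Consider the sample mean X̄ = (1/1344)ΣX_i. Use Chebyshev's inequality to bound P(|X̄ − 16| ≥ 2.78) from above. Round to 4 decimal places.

Var(X̄) = Var(X_i)/n = 158/1344 = 0.11756.
Chebyshev: P(|X̄ − 16| ≥ 2.78) ≤ Var(X̄)/(2.78)² = 158/(1344·2.78²) = 0.0152.

0.0152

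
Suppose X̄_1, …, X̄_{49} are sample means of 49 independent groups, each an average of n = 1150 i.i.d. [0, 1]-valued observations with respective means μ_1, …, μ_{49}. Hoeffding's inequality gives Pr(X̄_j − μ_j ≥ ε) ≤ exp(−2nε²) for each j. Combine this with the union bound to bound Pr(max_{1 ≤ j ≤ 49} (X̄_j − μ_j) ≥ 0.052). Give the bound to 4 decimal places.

Per-experiment Hoeffding bound: exp(−2·1150·0.052²) = exp(−6.21920) = 0.0019908.
Union bound over 49 events: 49·0.0019908 = 0.09755.

0.0976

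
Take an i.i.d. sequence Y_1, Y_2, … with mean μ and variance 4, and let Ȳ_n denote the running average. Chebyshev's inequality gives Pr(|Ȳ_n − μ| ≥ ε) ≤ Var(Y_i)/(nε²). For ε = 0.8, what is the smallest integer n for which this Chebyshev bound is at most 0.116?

54

Require 4/(n·0.8²) ≤ 0.116, i.e. n ≥ 4/(0.116·0.8²) = 53.879.
The smallest integer n is 54.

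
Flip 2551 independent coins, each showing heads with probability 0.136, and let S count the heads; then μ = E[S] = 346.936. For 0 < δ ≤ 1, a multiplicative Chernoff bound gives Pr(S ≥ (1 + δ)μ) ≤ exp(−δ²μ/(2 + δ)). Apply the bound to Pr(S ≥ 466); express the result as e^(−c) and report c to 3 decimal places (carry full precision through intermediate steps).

17.438

Write 466 = (1 + δ)μ, so δ = 466/346.936 − 1 = 0.3431872…
Then the exponent is δ²μ/(2 + δ) = (466 − μ)² / (μ·(2 + δ)) = 17.438318.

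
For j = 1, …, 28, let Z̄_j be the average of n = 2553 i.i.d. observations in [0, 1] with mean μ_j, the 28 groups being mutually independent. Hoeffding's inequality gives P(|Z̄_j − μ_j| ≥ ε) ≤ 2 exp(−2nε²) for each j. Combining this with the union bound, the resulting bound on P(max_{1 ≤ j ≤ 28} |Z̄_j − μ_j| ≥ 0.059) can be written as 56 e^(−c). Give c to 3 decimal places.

17.774

Union bound over the 28 events: P(max_{1 ≤ j ≤ 28} |Z̄_j − μ_j| ≥ 0.059) ≤ 28·2·exp(−2nε²) = 56 exp(−2·2553·0.059²).
So c = 2·2553·0.059² = 17.7740.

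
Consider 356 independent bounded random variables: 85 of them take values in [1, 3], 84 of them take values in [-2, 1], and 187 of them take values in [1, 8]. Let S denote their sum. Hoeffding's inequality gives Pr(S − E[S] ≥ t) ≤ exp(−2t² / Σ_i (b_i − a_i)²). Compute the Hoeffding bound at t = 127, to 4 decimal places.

0.0431

Σ(b_i − a_i)² = 85·2² + 84·3² + 187·7² = 10259.
Exponent = 2·127² / 10259 = 3.14436.
Bound = exp(−3.14436) = 0.04309.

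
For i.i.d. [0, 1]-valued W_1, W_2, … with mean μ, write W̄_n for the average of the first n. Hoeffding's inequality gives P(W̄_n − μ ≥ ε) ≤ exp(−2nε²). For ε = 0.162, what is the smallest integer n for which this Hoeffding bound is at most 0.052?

57

Require exp(−2nε²) ≤ 0.052, i.e. 2nε² ≥ ln(1/0.052) = 2.956512.
So n ≥ 2.956512 / (2·0.162²) = 56.327.
The smallest integer n is 57.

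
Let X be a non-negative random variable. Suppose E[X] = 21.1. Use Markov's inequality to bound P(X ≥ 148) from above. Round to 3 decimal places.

Markov's inequality: for a non-negative random variable, P(X ≥ a) ≤ E[X]/a.
Here E[X] = 21.1 and a = 148, so the bound is 21.1/148 = 0.1426.

0.143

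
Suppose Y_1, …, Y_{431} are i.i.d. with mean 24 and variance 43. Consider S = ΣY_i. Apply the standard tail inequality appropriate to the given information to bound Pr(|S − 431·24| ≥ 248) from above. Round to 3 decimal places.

With mean and variance of each term known, Chebyshev's inequality bounds the deviation of the sum (or sample mean).
Var(S) = n·Var(Y_i) = 431·43 = 18533.
Chebyshev: Pr(|S − 431·24| ≥ 248) ≤ Var(S)/248² = 18533/61504 = 0.3013.

0.301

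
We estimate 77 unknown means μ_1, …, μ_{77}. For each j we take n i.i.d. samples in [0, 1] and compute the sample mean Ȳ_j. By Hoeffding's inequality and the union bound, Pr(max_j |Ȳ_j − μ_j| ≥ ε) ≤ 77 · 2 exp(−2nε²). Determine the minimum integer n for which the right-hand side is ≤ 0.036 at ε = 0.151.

184

Need 2·77·exp(−2nε²) ≤ 0.036, i.e. exp(−2nε²) ≤ 0.036/154.
So 2nε² ≥ ln(154/0.036) = 8.361189.
Hence n ≥ 8.361189/(2·0.151²) = 183.351.
The smallest integer n is 184.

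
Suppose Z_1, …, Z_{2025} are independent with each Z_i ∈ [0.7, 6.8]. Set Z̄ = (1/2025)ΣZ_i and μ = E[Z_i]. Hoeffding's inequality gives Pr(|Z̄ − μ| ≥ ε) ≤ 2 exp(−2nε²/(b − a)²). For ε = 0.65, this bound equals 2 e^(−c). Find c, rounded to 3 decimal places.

45.986

c = 2nε²/(b − a)² = 2·2025·0.65² / 6.1² = 45.9856.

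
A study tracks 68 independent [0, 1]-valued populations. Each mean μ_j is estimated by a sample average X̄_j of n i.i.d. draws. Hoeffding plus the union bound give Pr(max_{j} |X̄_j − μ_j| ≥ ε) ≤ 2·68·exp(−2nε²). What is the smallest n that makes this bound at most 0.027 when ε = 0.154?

Need 2·68·exp(−2nε²) ≤ 0.027, i.e. exp(−2nε²) ≤ 0.027/136.
So 2nε² ≥ ln(136/0.027) = 8.524573.
Hence n ≥ 8.524573/(2·0.154²) = 179.722.
The smallest integer n is 180.

180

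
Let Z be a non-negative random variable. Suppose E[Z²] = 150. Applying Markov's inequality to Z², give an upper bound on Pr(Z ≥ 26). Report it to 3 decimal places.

Since Z ≥ 0, the event {Z ≥ 26} is the same as {Z² ≥ 676}.
Markov's inequality applied to Z² gives Pr(Z² ≥ 676) ≤ E[Z²]/676 = 150/676 = 0.2219.

0.222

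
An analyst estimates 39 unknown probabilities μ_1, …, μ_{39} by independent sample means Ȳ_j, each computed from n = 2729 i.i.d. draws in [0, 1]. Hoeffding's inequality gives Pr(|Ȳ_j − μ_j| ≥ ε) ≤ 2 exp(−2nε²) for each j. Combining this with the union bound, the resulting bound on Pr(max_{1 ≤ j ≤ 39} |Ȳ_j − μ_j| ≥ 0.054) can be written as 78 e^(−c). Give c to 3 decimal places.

Union bound over the 39 events: Pr(max_{1 ≤ j ≤ 39} |Ȳ_j − μ_j| ≥ 0.054) ≤ 39·2·exp(−2nε²) = 78 exp(−2·2729·0.054²).
So c = 2·2729·0.054² = 15.9155.

15.916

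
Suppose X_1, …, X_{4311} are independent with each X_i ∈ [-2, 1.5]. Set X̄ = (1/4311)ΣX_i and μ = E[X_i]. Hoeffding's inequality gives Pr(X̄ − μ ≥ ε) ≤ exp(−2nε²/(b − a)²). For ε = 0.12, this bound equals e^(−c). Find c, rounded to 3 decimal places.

c = 2nε²/(b − a)² = 2·4311·0.12² / 3.5² = 10.1352.

10.135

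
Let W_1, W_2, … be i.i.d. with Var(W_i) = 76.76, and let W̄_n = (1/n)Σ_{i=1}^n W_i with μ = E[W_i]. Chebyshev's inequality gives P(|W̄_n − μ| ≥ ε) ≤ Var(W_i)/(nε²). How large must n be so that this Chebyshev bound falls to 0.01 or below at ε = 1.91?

Require 76.76/(n·1.91²) ≤ 0.01, i.e. n ≥ 76.76/(0.01·1.91²) = 2104.109.
The smallest integer n is 2105.

2105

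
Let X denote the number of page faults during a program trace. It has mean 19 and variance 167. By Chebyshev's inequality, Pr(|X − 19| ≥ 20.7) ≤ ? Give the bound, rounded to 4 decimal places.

0.3897

Chebyshev: Pr(|X − μ| ≥ t) ≤ Var(X)/t².
Bound = 167 / 428.49 = 0.3897.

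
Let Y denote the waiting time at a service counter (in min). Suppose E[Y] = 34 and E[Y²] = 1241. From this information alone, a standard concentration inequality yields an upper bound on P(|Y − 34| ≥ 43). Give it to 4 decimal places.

The first two moments determine the variance, so Chebyshev's inequality is the sharpest standard bound available.
Var(Y) = E[Y²] − (E[Y])² = 1241 − 1156 = 85.
Chebyshev's inequality: P(|Y − μ| ≥ t) ≤ Var(Y)/t² = 85/1849 = 0.0460.

0.0460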